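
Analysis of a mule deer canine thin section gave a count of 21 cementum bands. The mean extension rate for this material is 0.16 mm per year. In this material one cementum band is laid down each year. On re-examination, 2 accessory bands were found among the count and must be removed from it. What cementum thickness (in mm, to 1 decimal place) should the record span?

3.0 mm

Correcting the raw count gives 21 − 2 = 19 true cementum bands.
19 years at 0.16 mm/year gives 0.16 × 19 = 3.0 mm.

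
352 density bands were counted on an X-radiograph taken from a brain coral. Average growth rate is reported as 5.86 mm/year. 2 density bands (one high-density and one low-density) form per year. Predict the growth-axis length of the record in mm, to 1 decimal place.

1031.4 mm

With 2 density bands per year, 352 / 2 = 176 years.
176 years at 5.86 mm/year gives 5.86 × 176 = 1031.4 mm.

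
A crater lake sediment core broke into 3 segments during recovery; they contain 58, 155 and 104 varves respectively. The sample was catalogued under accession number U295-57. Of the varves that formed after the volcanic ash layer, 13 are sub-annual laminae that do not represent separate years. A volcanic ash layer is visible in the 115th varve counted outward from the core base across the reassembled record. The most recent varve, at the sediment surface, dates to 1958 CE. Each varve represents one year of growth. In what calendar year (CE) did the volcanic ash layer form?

Total varves = 58 + 155 + 104 = 317.
The volcanic ash layer sits at varve 115 from the core base, so 317 − 115 = 202 varves formed after it.
Excluding 13 false varves: 202 − 13 = 189.
The varve at the sediment surface is 1958 CE, so the volcanic ash layer dates to 1958 − 189 = 1769 CE.

1769 CE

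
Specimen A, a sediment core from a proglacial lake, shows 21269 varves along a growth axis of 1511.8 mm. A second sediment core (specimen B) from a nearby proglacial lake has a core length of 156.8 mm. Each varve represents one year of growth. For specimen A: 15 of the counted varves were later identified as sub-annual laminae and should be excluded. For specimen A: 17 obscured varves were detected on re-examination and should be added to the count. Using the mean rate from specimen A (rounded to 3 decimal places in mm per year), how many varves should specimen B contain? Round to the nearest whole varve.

2208 varves

Specimen A: true varve count = 21269 − 15 + 17 = 21271.
A: Extension rate ≈ 1511.8 / 21271 = 0.071 mm per year.
For B, 156.8 / 0.071 = 2208.45 years ≈ 2208 varves.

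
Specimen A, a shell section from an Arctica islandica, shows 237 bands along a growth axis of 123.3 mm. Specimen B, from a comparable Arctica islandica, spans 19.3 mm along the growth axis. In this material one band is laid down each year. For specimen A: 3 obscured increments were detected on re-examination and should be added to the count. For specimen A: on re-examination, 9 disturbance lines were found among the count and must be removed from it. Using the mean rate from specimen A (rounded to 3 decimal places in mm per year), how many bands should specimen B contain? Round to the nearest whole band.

36 bands

Specimen A: correcting the raw count gives 237 − 9 + 3 = 231 true bands.
A: 123.3 mm over 231 years gives 123.3 / 231 ≈ 0.534 mm/year.
Specimen B: 19.3 mm / 0.534 mm per year = 36.14 years ≈ 36 bands.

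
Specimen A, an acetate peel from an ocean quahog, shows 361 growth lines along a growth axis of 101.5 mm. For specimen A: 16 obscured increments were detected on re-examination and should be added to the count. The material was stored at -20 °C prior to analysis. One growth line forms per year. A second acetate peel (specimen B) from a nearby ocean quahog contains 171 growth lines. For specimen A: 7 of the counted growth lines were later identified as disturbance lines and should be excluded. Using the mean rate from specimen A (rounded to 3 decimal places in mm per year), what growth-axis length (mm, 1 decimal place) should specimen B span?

Specimen A: true growth line count = 361 − 7 + 16 = 370.
A: Mean rate = 101.5 mm / 370 years ≈ 0.274 mm per year.
Length of B = 0.274 × 171 = 46.9 mm.

46.9 mm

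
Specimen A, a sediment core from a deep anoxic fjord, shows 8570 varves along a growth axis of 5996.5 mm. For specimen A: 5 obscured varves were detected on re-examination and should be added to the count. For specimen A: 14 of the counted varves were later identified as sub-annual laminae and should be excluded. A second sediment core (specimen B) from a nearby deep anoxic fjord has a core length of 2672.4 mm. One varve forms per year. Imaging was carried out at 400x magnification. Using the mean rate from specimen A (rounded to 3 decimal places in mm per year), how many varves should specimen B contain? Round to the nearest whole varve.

3818 varves

Specimen A: adjusted count: 8570 − 14 + 5 = 8561 varves.
A: Mean rate = 5996.5 mm / 8561 years ≈ 0.700 mm/year.
For B, 2672.4 / 0.700 = 3817.71 years ≈ 3818 varves.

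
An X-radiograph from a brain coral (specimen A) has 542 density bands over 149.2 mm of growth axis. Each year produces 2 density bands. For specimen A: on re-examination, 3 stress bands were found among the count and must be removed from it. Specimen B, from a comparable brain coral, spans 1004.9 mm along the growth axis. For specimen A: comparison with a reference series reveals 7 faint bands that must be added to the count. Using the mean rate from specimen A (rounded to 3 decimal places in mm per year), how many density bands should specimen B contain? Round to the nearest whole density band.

3674 density bands

Specimen A: adjusted count: 542 − 3 + 7 = 546 density bands.
Specimen A: dividing by 2 density bands per year: 546 / 2 = 273 years.
A: Mean rate = 149.2 mm / 273 years ≈ 0.547 mm/yr.
For B, 1004.9 / 0.547 = 1837.11 years; at 2 density bands per year that is 1837.11 × 2 ≈ 3674 density bands.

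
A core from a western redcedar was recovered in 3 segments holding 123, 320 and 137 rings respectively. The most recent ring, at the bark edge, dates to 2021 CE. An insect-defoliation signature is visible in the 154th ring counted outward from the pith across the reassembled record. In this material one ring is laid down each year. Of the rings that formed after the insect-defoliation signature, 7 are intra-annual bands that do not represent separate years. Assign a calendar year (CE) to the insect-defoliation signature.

Total rings = 123 + 320 + 137 = 580.
Between ring 154 and the bark edge there are 580 − 154 = 426 rings.
426 − 7 false = 419 true rings after the insect-defoliation signature.
The ring at the bark edge is 2021 CE, so the insect-defoliation signature dates to 2021 − 419 = 1602 CE.

1602 CE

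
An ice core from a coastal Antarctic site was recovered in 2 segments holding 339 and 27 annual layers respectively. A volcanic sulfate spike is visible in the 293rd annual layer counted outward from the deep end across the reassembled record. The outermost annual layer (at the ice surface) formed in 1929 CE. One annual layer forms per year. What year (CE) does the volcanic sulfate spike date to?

1856 CE

Total annual layers = 339 + 27 = 366.
Between annual layer 293 and the ice surface there are 366 − 293 = 73 annual layers.
1929 − 73 = 1856 CE.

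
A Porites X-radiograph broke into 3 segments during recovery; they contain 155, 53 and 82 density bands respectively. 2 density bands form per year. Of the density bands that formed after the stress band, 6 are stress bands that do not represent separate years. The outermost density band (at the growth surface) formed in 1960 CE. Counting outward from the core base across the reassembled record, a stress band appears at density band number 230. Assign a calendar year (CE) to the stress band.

Total density bands = 155 + 53 + 82 = 290.
The stress band sits at density band 230 from the core base, so 290 − 230 = 60 density bands formed after it.
Removing the 6 false density bands leaves 60 − 6 = 54 true density bands beyond the stress band.
Dividing by 2 density bands per year: 54 / 2 = 27 years.
The density band at the growth surface is 1960 CE, so the stress band dates to 1960 − 27 = 1933 CE.

1933 CE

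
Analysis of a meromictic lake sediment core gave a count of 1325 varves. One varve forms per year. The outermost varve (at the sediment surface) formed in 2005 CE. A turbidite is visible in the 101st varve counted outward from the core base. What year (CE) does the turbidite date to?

1325 − 101 = 1224 varves lie beyond the turbidite toward the sediment surface.
Counting back 1224 years from 2005 CE places the turbidite in 2005 − 1224 = 781 CE.

781 CE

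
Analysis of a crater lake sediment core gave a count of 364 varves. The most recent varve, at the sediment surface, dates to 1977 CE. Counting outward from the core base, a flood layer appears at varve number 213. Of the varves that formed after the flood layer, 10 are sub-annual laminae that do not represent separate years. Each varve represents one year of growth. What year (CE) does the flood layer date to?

1836 CE

364 − 213 = 151 varves lie beyond the flood layer toward the sediment surface.
Removing the 10 false varves leaves 151 − 10 = 141 true varves beyond the flood layer.
The varve at the sediment surface is 1977 CE, so the flood layer dates to 1977 − 141 = 1836 CE.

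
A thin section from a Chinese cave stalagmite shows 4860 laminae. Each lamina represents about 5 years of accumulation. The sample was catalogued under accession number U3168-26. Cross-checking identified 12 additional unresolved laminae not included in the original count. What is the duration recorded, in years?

Adjusted count: 4860 + 12 = 4872 laminae.
At 5 years per lamina, 4872 × 5 = 24360 years.

24360 years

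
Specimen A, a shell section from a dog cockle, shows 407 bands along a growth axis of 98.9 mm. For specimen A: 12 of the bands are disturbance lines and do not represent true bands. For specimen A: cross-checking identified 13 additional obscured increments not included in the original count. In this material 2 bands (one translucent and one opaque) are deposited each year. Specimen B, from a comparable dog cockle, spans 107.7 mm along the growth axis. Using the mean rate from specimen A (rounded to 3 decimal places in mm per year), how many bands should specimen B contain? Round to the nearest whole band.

444 bands

Specimen A: adjusted count: 407 − 12 + 13 = 408 bands.
Specimen A: dividing by 2 bands per year: 408 / 2 = 204 years.
A: Mean rate = 98.9 mm / 204 years ≈ 0.485 mm/year.
B spans 107.7 / 0.485 = 222.06 years; at 2 bands per year that is 222.06 × 2 ≈ 444 bands.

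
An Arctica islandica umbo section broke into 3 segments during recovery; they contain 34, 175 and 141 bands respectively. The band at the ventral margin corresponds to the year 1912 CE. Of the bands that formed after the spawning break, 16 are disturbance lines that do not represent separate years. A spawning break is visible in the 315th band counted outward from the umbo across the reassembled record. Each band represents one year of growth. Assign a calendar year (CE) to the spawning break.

1893 CE

Total bands = 34 + 175 + 141 = 350.
The spawning break sits at band 315 from the umbo, so 350 − 315 = 35 bands formed after it.
Removing the 16 false bands leaves 35 − 16 = 19 true bands beyond the spawning break.
The band at the ventral margin is 1912 CE, so the spawning break dates to 1912 − 19 = 1893 CE.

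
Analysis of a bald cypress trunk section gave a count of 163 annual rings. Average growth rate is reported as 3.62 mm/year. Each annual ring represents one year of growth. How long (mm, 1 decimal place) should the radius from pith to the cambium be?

590.1 mm

The record spans 163 years at 3.62 mm per year.
163 years at 3.62 mm/year gives 3.62 × 163 = 590.1 mm.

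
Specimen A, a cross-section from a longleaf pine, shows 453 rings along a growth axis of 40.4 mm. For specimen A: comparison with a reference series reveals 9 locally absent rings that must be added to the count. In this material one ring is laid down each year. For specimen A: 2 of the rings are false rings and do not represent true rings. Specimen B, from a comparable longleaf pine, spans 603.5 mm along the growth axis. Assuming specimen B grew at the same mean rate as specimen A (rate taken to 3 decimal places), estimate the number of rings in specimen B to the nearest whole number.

6858 rings

Specimen A: after corrections the count is 453 − 2 + 9 = 460 rings.
A: Mean rate = 40.4 mm / 460 years ≈ 0.088 mm per year.
Specimen B: 603.5 mm / 0.088 mm per year = 6857.95 years ≈ 6858 rings.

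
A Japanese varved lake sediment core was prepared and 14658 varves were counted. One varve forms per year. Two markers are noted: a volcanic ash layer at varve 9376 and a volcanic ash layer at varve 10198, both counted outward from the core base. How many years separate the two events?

822 yr

Separation: 10198 − 9376 = 822 varves.
At one varve per year, 822 years elapsed between them.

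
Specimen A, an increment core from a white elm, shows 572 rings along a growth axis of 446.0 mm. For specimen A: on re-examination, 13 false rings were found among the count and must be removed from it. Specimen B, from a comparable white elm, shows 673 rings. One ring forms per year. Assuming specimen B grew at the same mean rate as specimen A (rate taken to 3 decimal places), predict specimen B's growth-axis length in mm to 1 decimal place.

Specimen A: true ring count = 572 − 13 = 559.
A: Mean rate = 446.0 mm / 559 years ≈ 0.798 mm/yr.
For B, 0.798 mm/year × 673 years = 537.1 mm.

537.1 mm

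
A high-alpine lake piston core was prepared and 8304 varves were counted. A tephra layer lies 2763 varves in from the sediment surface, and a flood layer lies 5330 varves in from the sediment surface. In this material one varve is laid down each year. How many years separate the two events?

2567 years

The two markers are separated by 5330 − 2763 = 2567 varves.
One varve per year makes the interval 2567 years.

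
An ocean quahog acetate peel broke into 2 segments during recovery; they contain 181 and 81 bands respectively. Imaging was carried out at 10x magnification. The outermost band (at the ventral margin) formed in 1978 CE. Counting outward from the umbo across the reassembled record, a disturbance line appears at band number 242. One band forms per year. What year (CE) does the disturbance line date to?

Total bands = 181 + 81 = 262.
The disturbance line sits at band 242 from the umbo, so 262 − 242 = 20 bands formed after it.
1978 − 20 = 1958 CE.

1958 CE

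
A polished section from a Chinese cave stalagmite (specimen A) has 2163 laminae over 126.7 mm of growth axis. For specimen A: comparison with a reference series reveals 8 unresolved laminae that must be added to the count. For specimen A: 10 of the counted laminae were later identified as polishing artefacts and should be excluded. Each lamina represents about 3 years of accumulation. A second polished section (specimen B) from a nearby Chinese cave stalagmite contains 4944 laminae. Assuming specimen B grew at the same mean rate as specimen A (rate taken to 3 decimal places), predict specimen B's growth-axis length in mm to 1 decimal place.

Specimen A: correcting the raw count gives 2163 − 10 + 8 = 2161 true laminae.
Specimen A: 2161 laminae at 3 years each span 2161 × 3 = 6483 years.
A: Mean rate = 126.7 mm / 6483 years ≈ 0.020 mm/yr.
Specimen B: at 3 years per lamina, 4944 × 3 = 14832 years. B's length ≈ 0.020 × 14832 = 296.6 mm.

296.6 mm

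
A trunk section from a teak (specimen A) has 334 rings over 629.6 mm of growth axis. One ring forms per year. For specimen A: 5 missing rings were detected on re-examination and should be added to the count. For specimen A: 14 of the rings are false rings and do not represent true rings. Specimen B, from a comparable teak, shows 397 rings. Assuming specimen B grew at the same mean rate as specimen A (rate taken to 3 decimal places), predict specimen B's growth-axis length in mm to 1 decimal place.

769.0 mm

Specimen A: correcting the raw count gives 334 − 14 + 5 = 325 true rings.
A: Extension rate ≈ 629.6 / 325 = 1.937 mm/year.
B's length ≈ 1.937 × 397 = 769.0 mm.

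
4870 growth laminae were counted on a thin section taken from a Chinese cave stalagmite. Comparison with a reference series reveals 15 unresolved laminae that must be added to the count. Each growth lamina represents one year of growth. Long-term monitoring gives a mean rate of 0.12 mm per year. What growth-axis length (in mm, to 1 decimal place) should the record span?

Adjusted count: 4870 + 15 = 4885 growth laminae.
4885 years at 0.12 mm/year gives 0.12 × 4885 = 586.2 mm.

586.2 mm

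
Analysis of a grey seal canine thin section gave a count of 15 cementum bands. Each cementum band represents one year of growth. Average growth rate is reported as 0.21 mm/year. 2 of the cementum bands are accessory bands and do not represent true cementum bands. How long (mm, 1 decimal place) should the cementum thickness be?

2.7 mm

After corrections the count is 15 − 2 = 13 cementum bands.
Predicted length = 0.21 mm/year × 13 years = 2.7 mm.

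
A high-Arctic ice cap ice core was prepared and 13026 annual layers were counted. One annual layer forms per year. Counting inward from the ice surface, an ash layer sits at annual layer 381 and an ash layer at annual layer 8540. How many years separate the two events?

8159 yr

Separation: 8540 − 381 = 8159 annual layers.
At one annual layer per year, 8159 years elapsed between them.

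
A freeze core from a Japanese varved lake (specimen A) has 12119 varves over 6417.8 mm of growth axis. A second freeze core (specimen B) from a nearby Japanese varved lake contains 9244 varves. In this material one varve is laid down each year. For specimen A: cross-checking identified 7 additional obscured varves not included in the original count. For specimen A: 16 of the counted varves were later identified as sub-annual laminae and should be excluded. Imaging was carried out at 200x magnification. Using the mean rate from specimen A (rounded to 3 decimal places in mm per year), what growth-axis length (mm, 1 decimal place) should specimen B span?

4899.3 mm

Specimen A: adjusted count: 12119 − 16 + 7 = 12110 varves.
A: Mean rate = 6417.8 mm / 12110 years ≈ 0.530 mm/year.
B's length ≈ 0.530 × 9244 = 4899.3 mm.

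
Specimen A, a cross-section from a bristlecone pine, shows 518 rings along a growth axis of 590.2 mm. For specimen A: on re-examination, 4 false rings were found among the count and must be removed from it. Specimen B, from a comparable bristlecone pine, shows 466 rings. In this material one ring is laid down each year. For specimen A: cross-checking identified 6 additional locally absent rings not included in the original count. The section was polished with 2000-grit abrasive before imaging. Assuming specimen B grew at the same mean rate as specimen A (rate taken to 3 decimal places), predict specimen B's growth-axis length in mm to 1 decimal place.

528.9 mm

Specimen A: true ring count = 518 − 4 + 6 = 520.
A: 590.2 mm over 520 years gives 590.2 / 520 ≈ 1.135 mm/year.
For B, 1.135 mm/year × 466 years = 528.9 mm.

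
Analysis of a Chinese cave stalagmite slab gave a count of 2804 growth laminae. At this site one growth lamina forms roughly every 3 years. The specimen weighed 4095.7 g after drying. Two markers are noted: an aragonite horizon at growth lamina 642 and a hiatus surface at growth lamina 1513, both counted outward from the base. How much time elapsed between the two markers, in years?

The two markers are separated by 1513 − 642 = 871 growth laminae.
871 growth laminae at 3 years each span 871 × 3 = 2613 years.

2613 years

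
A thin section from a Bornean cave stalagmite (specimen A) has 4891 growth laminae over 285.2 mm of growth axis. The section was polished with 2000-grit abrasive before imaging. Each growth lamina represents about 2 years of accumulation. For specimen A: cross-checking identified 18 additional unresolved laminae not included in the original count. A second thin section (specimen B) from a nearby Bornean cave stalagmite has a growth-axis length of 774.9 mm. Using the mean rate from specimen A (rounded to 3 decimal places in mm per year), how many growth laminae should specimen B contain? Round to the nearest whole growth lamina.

13360 growth laminae

Specimen A: correcting the raw count gives 4891 + 18 = 4909 true growth laminae.
Specimen A: 4909 growth laminae at 2 years each span 4909 × 2 = 9818 years.
A: Extension rate ≈ 285.2 / 9818 = 0.029 mm/yr.
B spans 774.9 / 0.029 = 26720.69 years; at 2 years per growth lamina that is 26720.69 / 2 ≈ 13360 growth laminae.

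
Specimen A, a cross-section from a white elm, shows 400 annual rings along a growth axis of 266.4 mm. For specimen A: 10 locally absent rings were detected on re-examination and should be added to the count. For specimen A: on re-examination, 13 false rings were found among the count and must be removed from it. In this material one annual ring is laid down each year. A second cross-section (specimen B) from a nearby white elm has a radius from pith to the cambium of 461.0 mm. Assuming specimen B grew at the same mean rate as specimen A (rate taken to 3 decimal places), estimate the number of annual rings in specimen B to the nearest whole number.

Specimen A: correcting the raw count gives 400 − 13 + 10 = 397 true annual rings.
A: 266.4 mm over 397 years gives 266.4 / 397 ≈ 0.671 mm/year.
B spans 461.0 / 0.671 = 687.03 years ≈ 687 annual rings.

687 annual rings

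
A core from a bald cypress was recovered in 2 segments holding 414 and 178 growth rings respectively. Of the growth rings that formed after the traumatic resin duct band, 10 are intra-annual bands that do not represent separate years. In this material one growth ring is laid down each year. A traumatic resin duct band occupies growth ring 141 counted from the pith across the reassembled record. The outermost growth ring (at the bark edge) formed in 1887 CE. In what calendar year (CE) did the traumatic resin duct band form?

1446 CE

Total growth rings = 414 + 178 = 592.
Between growth ring 141 and the bark edge there are 592 − 141 = 451 growth rings.
Removing the 10 false growth rings leaves 451 − 10 = 441 true growth rings beyond the traumatic resin duct band.
Counting back 441 years from 1887 CE places the traumatic resin duct band in 1887 − 441 = 1446 CE.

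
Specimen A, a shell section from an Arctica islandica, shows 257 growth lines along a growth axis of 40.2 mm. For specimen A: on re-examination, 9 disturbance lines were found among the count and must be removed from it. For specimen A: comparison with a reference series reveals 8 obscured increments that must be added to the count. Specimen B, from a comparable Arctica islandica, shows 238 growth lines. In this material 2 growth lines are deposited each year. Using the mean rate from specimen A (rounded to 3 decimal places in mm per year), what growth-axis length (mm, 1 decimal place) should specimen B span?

Specimen A: true growth line count = 257 − 9 + 8 = 256.
Specimen A: 256 growth lines at 2 per year is 256 / 2 = 128 years.
A: 40.2 mm over 128 years gives 40.2 / 128 ≈ 0.314 mm per year.
Specimen B: dividing by 2 growth lines per year: 238 / 2 = 119 years. For B, 0.314 mm/year × 119 years = 37.4 mm.

37.4 mm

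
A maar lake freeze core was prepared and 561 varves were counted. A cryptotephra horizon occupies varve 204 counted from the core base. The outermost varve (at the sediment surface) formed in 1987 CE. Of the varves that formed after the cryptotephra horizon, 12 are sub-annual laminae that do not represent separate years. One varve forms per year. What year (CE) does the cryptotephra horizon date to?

1642 CE

561 − 204 = 357 varves lie beyond the cryptotephra horizon toward the sediment surface.
Removing the 12 false varves leaves 357 − 12 = 345 true varves beyond the cryptotephra horizon.
Counting back 345 years from 1987 CE places the cryptotephra horizon in 1987 − 345 = 1642 CE.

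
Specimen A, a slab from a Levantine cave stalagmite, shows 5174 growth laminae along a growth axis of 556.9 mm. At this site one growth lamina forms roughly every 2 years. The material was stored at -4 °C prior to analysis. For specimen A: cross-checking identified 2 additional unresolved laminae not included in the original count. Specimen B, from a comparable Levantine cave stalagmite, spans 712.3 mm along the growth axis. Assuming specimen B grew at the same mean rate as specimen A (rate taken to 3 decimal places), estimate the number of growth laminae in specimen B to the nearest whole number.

Specimen A: adjusted count: 5174 + 2 = 5176 growth laminae.
Specimen A: at 2 years per growth lamina, 5176 × 2 = 10352 years.
A: 556.9 mm over 10352 years gives 556.9 / 10352 ≈ 0.054 mm/year.
Specimen B: 712.3 mm / 0.054 mm per year = 13190.74 years; at 2 years per growth lamina that is 13190.74 / 2 ≈ 6595 growth laminae.

6595 growth laminae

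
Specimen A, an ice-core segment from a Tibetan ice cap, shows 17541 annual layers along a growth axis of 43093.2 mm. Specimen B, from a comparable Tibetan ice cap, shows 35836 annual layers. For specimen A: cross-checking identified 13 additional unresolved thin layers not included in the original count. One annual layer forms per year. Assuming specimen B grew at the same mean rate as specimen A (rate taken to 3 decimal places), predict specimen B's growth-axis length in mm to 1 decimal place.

87977.4 mm

Specimen A: after corrections the count is 17541 + 13 = 17554 annual layers.
A: Extension rate ≈ 43093.2 / 17554 = 2.455 mm/yr.
Length of B = 2.455 × 35836 = 87977.4 mm.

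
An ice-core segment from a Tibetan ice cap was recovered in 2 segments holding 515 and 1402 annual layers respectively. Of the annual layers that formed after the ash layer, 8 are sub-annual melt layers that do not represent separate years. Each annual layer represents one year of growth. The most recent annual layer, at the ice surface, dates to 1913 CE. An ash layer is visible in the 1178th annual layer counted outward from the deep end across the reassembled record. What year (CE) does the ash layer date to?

1182 CE

Total annual layers = 515 + 1402 = 1917.
Between annual layer 1178 and the ice surface there are 1917 − 1178 = 739 annual layers.
739 − 8 false = 731 true annual layers after the ash layer.
The annual layer at the ice surface is 1913 CE, so the ash layer dates to 1913 − 731 = 1182 CE.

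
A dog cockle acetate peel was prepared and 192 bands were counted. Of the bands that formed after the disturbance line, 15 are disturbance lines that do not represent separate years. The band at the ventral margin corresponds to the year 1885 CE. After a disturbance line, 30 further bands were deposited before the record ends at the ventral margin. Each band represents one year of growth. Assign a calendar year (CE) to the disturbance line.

1870 CE

30 bands post-date the disturbance line.
Removing the 15 false bands leaves 30 − 15 = 15 true bands beyond the disturbance line.
The band at the ventral margin is 1885 CE, so the disturbance line dates to 1885 − 15 = 1870 CE.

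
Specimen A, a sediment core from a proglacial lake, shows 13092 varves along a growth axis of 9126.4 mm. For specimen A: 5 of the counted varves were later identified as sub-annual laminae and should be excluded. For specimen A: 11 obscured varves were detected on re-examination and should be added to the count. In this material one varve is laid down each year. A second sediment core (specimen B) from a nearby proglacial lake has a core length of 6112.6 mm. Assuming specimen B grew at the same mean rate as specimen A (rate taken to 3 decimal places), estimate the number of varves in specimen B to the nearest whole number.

8770 varves

Specimen A: adjusted count: 13092 − 5 + 11 = 13098 varves.
A: Mean rate = 9126.4 mm / 13098 years ≈ 0.697 mm/year.
For B, 6112.6 / 0.697 = 8769.87 years ≈ 8770 varves.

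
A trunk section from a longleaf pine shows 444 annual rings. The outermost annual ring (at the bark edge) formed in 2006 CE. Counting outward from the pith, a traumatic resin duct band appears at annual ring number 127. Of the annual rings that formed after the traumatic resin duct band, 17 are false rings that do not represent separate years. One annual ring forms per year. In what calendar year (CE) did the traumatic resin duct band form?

1706 CE

444 − 127 = 317 annual rings lie beyond the traumatic resin duct band toward the bark edge.
Removing the 17 false annual rings leaves 317 − 17 = 300 true annual rings beyond the traumatic resin duct band.
Counting back 300 years from 2006 CE places the traumatic resin duct band in 2006 − 300 = 1706 CE.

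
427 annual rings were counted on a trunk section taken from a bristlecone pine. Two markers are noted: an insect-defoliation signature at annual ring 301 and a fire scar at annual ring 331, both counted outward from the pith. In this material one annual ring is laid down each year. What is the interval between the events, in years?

Separation: 331 − 301 = 30 annual rings.
At one annual ring per year, 30 years elapsed between them.

30 years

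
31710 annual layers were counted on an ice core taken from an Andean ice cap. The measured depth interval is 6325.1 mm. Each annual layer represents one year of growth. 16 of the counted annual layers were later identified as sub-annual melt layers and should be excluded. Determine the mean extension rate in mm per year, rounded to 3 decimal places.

0.200 mm per year

After corrections the count is 31710 − 16 = 31694 annual layers.
Mean rate = 6325.1 mm / 31694 years ≈ 0.200 mm per year.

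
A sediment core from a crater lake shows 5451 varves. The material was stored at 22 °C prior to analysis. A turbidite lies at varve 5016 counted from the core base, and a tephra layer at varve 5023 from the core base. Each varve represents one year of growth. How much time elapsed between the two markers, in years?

The two markers are separated by 5023 − 5016 = 7 varves.
One varve per year makes the interval 7 years.

7 years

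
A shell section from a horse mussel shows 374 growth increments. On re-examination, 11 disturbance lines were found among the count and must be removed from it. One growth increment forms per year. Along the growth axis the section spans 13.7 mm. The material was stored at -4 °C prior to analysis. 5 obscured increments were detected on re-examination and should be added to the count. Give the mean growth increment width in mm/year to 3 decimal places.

After corrections the count is 374 − 11 + 5 = 368 growth increments.
Extension rate ≈ 13.7 / 368 = 0.037 mm/year.

0.037 mm/year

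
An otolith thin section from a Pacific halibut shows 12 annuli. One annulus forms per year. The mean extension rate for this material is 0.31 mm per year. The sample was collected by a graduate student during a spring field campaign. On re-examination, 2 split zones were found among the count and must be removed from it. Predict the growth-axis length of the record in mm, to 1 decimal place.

3.1 mm

After corrections the count is 12 − 2 = 10 annuli.
Predicted length = 0.31 mm/year × 10 years = 3.1 mm.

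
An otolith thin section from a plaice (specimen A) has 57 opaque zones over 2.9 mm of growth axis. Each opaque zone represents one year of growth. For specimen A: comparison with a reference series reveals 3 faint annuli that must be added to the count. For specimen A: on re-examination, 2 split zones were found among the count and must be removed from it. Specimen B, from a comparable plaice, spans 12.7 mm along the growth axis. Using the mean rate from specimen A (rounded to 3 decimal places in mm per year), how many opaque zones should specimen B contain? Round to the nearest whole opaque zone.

254 opaque zones

Specimen A: after corrections the count is 57 − 2 + 3 = 58 opaque zones.
A: 2.9 mm over 58 years gives 2.9 / 58 ≈ 0.050 mm/yr.
For B, 12.7 / 0.050 = 254.00 years ≈ 254 opaque zones.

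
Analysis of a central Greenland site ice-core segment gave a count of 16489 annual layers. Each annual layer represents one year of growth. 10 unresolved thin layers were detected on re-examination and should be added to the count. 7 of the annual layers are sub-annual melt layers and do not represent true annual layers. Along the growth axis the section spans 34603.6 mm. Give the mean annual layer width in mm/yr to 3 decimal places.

2.098 mm/yr

True annual layer count = 16489 − 7 + 10 = 16492.
Mean rate = 34603.6 mm / 16492 years ≈ 2.098 mm/yr.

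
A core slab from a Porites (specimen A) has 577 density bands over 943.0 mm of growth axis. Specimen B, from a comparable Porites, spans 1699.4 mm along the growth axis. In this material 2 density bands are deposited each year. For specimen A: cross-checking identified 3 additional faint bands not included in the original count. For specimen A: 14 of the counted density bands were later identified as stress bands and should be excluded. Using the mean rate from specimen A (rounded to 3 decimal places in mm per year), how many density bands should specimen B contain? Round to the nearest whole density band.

1020 density bands

Specimen A: correcting the raw count gives 577 − 14 + 3 = 566 true density bands.
Specimen A: 566 density bands at 2 per year is 566 / 2 = 283 years.
A: Extension rate ≈ 943.0 / 283 = 3.332 mm per year.
Specimen B: 1699.4 mm / 3.332 mm per year = 510.02 years; at 2 density bands per year that is 510.02 × 2 ≈ 1020 density bands.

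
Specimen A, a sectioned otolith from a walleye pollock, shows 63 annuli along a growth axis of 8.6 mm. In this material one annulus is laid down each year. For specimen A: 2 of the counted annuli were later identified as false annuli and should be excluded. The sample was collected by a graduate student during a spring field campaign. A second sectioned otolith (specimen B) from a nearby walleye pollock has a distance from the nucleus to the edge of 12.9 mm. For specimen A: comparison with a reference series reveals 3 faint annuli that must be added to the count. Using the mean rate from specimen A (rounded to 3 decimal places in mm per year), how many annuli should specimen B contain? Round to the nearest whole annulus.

96 annuli

Specimen A: after corrections the count is 63 − 2 + 3 = 64 annuli.
A: Mean rate = 8.6 mm / 64 years ≈ 0.134 mm/year.
For B, 12.9 / 0.134 = 96.27 years ≈ 96 annuli.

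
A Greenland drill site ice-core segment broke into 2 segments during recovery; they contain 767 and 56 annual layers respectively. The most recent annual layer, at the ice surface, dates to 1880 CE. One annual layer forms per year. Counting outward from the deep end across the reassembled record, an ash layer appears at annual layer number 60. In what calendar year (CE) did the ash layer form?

Total annual layers = 767 + 56 = 823.
Between annual layer 60 and the ice surface there are 823 − 60 = 763 annual layers.
The annual layer at the ice surface is 1880 CE, so the ash layer dates to 1880 − 763 = 1117 CE.

1117 CE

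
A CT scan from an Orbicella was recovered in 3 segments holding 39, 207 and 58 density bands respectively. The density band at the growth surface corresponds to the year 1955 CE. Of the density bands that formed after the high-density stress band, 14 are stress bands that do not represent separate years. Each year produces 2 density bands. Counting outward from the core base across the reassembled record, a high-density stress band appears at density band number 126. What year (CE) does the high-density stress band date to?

Total density bands = 39 + 207 + 58 = 304.
304 − 126 = 178 density bands lie beyond the high-density stress band toward the growth surface.
Removing the 14 false density bands leaves 178 − 14 = 164 true density bands beyond the high-density stress band.
Dividing by 2 density bands per year: 164 / 2 = 82 years.
The density band at the growth surface is 1955 CE, so the high-density stress band dates to 1955 − 82 = 1873 CE.

1873 CE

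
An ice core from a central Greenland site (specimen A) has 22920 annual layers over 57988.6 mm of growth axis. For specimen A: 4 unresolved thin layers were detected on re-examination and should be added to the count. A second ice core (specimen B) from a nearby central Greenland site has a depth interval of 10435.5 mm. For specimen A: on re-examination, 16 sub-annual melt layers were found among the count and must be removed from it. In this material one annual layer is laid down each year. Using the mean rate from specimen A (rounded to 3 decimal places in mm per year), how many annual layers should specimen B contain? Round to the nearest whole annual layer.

Specimen A: correcting the raw count gives 22920 − 16 + 4 = 22908 true annual layers.
A: 57988.6 mm over 22908 years gives 57988.6 / 22908 ≈ 2.531 mm per year.
B spans 10435.5 / 2.531 = 4123.07 years ≈ 4123 annual layers.

4123 annual layers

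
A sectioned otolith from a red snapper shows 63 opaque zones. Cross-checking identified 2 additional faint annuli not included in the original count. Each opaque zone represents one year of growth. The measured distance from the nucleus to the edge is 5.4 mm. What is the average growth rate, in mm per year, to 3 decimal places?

0.083 mm per year

After corrections the count is 63 + 2 = 65 opaque zones.
Mean rate = 5.4 mm / 65 years ≈ 0.083 mm per year.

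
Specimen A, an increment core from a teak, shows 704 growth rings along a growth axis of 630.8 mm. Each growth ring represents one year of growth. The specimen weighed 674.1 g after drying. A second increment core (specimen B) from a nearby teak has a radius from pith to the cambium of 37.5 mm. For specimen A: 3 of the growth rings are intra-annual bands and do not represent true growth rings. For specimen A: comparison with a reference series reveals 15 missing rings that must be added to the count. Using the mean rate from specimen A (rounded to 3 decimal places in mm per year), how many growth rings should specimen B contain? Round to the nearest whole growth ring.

Specimen A: correcting the raw count gives 704 − 3 + 15 = 716 true growth rings.
A: Extension rate ≈ 630.8 / 716 = 0.881 mm/yr.
For B, 37.5 / 0.881 = 42.57 years ≈ 43 growth rings.

43 growth rings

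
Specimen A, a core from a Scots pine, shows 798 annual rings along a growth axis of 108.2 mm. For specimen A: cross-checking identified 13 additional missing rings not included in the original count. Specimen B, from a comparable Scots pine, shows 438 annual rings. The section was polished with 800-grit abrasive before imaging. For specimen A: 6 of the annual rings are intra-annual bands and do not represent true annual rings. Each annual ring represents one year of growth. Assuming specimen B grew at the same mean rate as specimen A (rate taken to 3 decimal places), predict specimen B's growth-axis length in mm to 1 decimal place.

Specimen A: correcting the raw count gives 798 − 6 + 13 = 805 true annual rings.
A: Extension rate ≈ 108.2 / 805 = 0.134 mm/yr.
Length of B = 0.134 × 438 = 58.7 mm.

58.7 mm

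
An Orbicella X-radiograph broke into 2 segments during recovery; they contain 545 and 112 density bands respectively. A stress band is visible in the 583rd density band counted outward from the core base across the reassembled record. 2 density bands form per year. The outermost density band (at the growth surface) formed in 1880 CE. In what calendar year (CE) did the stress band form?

1843 CE

Total density bands = 545 + 112 = 657.
657 − 583 = 74 density bands lie beyond the stress band toward the growth surface.
Dividing by 2 density bands per year: 74 / 2 = 37 years.
1880 − 37 = 1843 CE.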